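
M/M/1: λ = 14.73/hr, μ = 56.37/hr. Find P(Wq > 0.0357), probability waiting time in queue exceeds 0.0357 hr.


ρ = 14.73/56.37 = 0.2613
P(Wq > t) = ρ·e^{−(μ−λ)t} = 0.2613·e^{−1.4865}
= 0.2613·0.226152 = 0.059096

Final: 0.059096


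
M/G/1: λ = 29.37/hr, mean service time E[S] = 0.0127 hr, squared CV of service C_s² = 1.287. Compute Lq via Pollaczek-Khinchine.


ρ = λ·E[S] = 29.37·0.0127 = 0.3730
Lq = ρ²(1+C_s²)/(2(1−ρ)) = 0.1391·(1+1.287)/(2·0.6270)
= 0.1391·2.2870/1.2540 = 0.25374

Final: 0.25374


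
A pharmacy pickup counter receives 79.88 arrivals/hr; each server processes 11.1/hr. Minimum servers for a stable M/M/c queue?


Stability requires cμ > λ ⇔ c > λ/μ.
λ/μ = 79.88/11.1 = 7.1964
Minimum integer c = ⌊7.1964⌋ + 1 = 8
Check: 8·11.1 = 88.80 > 79.88, while 7·11.1 = 77.70 ≤ 79.88

Final: 8 servers


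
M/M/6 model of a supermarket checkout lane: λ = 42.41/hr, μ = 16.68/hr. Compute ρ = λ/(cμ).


ρ = λ/(cμ) = 42.41/(6·16.68) = 42.41/100.08 = 0.4238

Final: 0.4238


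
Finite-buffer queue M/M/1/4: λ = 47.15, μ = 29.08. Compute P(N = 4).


ρ = λ/μ = 47.15/29.08 = 1.6214
P_K = (1−ρ)ρ^K/(1−ρ^(K+1)) = (-0.6214·6.911132)/(1 − 11.205635)
= -4.294503/-10.205635 = 0.420797

Final: 0.420797


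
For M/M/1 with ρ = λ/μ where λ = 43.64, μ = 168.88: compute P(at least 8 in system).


ρ = 43.64/168.88 = 0.2584
P(N ≥ n) = ρ^n = 0.2584^8 = 0.00001988

Final: 0.00001988


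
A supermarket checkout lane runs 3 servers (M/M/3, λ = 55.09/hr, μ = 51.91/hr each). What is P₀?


a = λ/μ = 55.09/51.91 = 1.0613; ρ = a/c = 0.3538
Σ_{k=0}^{2} a^k/k! (terms k=0..2) = 1.00000 + 1.06126 + 0.56314 = 2.62440
Tail: a^3/(3!(1−ρ)) = 1.19527/(6·0.6462) = 0.30826
P₀ = 1/(2.62440 + 0.30826) = 1/2.93266 = 0.340988

Final: 0.340988


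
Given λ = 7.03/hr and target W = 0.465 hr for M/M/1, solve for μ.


W = 1/(μ−λ) ⇒ μ − λ = 1/W = 1/0.465 = 2.1505
μ = λ + 1/W = 7.03 + 2.1505 = 9.1805 per hr

Final: 9.1805 /hr


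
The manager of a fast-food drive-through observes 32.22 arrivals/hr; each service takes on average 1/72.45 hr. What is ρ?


ρ = λ/μ = 32.22/72.45 = 0.4447

Final: 0.4447


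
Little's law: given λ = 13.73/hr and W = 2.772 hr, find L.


L = λW = 13.73·2.772 = 38.0596

Final: 38.0596


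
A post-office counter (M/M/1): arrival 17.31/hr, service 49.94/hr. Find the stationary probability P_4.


ρ = 17.31/49.94 = 0.3466
P_n = (1−ρ)·ρ^n = (1 − 0.3466)·0.3466^4 = 0.6534·0.014434 = 0.009431

Final: 0.009431


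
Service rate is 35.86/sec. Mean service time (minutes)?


Mean service time = 1/μ = 1/35.86 second = 0.02789 second
In minutes: 0.02789 × 0.0166667 = 0.0004648 min

Final: 0.0004648 min


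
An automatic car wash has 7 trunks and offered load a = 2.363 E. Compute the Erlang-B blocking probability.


B(c,a) = (a^c/c!) / Σ_{k=0}^{c} a^k/k!
a^7/7! = 0.081624
Σ terms (k=0..7): 1.00000 + 2.36300 + 2.79188 + 2.19907 + 1.29910 + 0.61396 + 0.24180 + 0.08162 = 10.590438
B = 0.081624/10.590438 = 0.007707

Final: 0.007707


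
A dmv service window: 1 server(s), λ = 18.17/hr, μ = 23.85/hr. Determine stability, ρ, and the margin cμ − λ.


Total capacity cμ = 1·23.85 = 23.85/hr
ρ = λ/(cμ) = 18.17/23.85 = 0.7618
Stable ⇔ ρ < 1: YES
Spare capacity = cμ − λ = 23.85 − 18.17 = 5.68/hr

Final: ρ = 0.7618; stable; margin = 5.68/hr


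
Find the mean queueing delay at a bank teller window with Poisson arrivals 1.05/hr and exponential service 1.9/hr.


ρ = 1.05/1.9 = 0.5526
Wq = ρ/(μ−λ) = 0.5526/(1.9 − 1.05) = 0.5526/0.8500 = 0.6502 hr

Final: 0.6502 hr


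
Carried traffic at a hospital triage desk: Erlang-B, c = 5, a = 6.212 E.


B(5,6.212) = 0.374949 (Erlang-B)
Carried load = a(1 − B) = 6.212·(1 − 0.374949) = 6.212·0.625051 = 3.8828 E

Final: 3.8828 Erlangs


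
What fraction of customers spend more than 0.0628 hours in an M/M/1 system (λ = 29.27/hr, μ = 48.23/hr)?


W ~ Exponential(μ−λ) for M/M/1.
μ − λ = 48.23 − 29.27 = 18.9600
P(W > t) = e^{−(μ−λ)t} = e^{−1.1907} = 0.304012

Final: 0.304012


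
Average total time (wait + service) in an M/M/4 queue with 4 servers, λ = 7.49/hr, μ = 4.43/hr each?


a = 1.6907; ρ = 0.4227; P₀ = 0.181312
Lq = P₀·a^c·ρ/(c!(1−ρ)²) = 0.07829
Wq = Lq/λ = 0.07829/7.49 = 0.01045 hr
W = Wq + 1/μ = 0.01045 + 0.22573 = 0.23619 hr

Final: 0.23619 hr


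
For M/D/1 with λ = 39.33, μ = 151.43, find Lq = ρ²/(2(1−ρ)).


ρ = 39.33/151.43 = 0.2597
M/D/1: Lq = ρ²/(2(1−ρ)) = 0.06746/(2·0.7403) = 0.04556

Final: 0.04556


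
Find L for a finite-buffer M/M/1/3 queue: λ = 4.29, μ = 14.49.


ρ = 4.29/14.49 = 0.2961
L = ρ[1 − (K+1)ρ^K + Kρ^(K+1)] / [(1−ρ)(1−ρ^(K+1))]
Numerator: 0.2961·(1 − 4·0.025952 + 3·0.007683) = 0.272157
Denominator: (0.7039)·(0.992317) = 0.698525
L = 0.272157/0.698525 = 0.3896

Final: 0.3896


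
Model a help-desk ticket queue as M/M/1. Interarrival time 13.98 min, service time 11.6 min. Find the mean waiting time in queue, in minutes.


λ = 60/13.98 = 4.2918 /hr
μ = 60/11.6 = 5.1724 /hr
ρ = λ/μ = 4.2918/5.1724 = 0.8298
Wq = ρ/(μ−λ) = 0.8298/(5.1724−4.2918) = 0.94230 hr
In minutes: 0.94230·60 = 56.538 min

Final: 56.538 min


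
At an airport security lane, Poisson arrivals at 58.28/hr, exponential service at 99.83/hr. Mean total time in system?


W = 1/(μ−λ) = 1/(99.83 − 58.28) = 1/41.55 = 0.02407 hr

Final: 0.02407 hr


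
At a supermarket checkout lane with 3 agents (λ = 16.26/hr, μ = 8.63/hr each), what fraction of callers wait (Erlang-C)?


a = λ/μ = 1.8841; ρ = a/3 = 0.6280
P₀ = 0.130615 (from M/M/c formula)
C(c,a) = [a^c/(c!(1−ρ))]·P₀ = [6.68851/(6·0.3720)]·0.130615
= 2.99698·0.130615 = 0.391451

Final: 0.391451


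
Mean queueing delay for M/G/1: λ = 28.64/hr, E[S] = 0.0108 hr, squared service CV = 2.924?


ρ = λ·E[S] = 28.64·0.0108 = 0.3093
E[S²] = E[S]²(1+C_s²) = 0.0108²·(1+2.924) = 0.0004577
Wq = λ·E[S²]/(2(1−ρ)) = 28.64·0.0004577/(2·0.6907) = 0.009489 hr

Final: 0.009489 hr


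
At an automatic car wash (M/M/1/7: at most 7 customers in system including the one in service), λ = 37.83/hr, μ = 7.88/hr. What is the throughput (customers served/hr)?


ρ = 4.8008; P_K = (1−ρ)ρ^7/(1−ρ^8) = 0.791703
λ_eff = λ(1 − P_K) = 37.83·(1 − 0.791703) = 37.83·0.208297 = 7.8799 /hr

Final: 7.8799 /hr


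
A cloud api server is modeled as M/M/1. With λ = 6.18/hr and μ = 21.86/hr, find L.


ρ = λ/μ = 6.18/21.86 = 0.2827
L = ρ/(1−ρ) = 0.2827/(1 − 0.2827) = 0.2827/0.7173 = 0.3941

Final: 0.3941


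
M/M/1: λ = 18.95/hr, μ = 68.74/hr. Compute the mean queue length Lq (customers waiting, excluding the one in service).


ρ = 18.95/68.74 = 0.2757
Lq = ρ²/(1−ρ) = 0.07600/0.7243 = 0.1049

Final: 0.1049


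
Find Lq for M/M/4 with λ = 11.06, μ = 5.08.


a = λ/μ = 2.1772; ρ = a/4 = 0.5443
P₀ = 0.107279
Lq = P₀·a^c·ρ / (c!·(1−ρ)²) = 0.107279·22.46806·0.5443/(24·0.20767)
= 0.26322

Final: 0.26322


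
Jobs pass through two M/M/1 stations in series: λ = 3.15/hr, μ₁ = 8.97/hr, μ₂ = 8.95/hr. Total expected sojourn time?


Each node sees arrival rate λ = 3.15/hr (tandem ⇒ throughput preserved).
W₁ = 1/(μ₁−λ) = 1/(8.97−3.15) = 0.17182 hr
W₂ = 1/(μ₂−λ) = 1/(8.95−3.15) = 0.17241 hr
W_total = W₁ + W₂ = 0.17182 + 0.17241 = 0.34424 hr

Final: 0.34424 hr


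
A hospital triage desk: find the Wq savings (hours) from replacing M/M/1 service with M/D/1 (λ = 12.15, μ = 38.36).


ρ = 12.15/38.36 = 0.3167
Wq(M/M/1) = ρ/(μ−λ) = 0.3167/26.21 = 0.01208 hr
Wq(M/D/1) = ρ/(2(μ−λ)) = 0.006042 hr
Savings = 0.01208 − 0.006042 = 0.006042 hr

Final: 0.006042 hr


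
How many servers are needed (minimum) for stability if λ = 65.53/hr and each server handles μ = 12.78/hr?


Stability requires cμ > λ ⇔ c > λ/μ.
λ/μ = 65.53/12.78 = 5.1275
Minimum integer c = ⌊5.1275⌋ + 1 = 6
Check: 6·12.78 = 76.68 > 65.53, while 5·12.78 = 63.90 ≤ 65.53

Final: 6 servers


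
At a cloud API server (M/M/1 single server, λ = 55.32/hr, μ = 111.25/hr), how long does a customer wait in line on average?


ρ = 55.32/111.25 = 0.4973
Wq = ρ/(μ−λ) = 0.4973/(111.25 − 55.32) = 0.4973/55.93 = 0.008891 hr

Final: 0.008891 hr


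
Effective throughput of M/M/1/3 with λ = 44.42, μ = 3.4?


ρ = 13.0647; P_K = (1−ρ)ρ^3/(1−ρ^4) = 0.923490
λ_eff = λ(1 − P_K) = 44.42·(1 − 0.923490) = 44.42·0.076510 = 3.3986 /hr

Final: 3.3986 /hr


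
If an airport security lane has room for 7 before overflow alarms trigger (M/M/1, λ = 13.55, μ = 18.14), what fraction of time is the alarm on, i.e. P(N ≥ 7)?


ρ = 13.55/18.14 = 0.7470
P(N ≥ n) = ρ^n = 0.7470^7 = 0.129752

Final: 0.129752


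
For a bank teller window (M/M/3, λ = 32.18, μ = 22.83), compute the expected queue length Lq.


a = λ/μ = 1.4095; ρ = a/3 = 0.4698
P₀ = 0.233460
Lq = P₀·a^c·ρ / (c!·(1−ρ)²) = 0.233460·2.80053·0.4698/(6·0.28106)
= 0.18216

Final: 0.18216


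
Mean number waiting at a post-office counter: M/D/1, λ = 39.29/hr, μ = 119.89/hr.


ρ = 39.29/119.89 = 0.3277
M/D/1: Lq = ρ²/(2(1−ρ)) = 0.1074/(2·0.6723) = 0.07988

Final: 0.07988


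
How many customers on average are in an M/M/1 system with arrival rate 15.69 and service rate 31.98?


ρ = λ/μ = 15.69/31.98 = 0.4906
L = ρ/(1−ρ) = 0.4906/(1 − 0.4906) = 0.4906/0.5094 = 0.9632

Final: 0.9632


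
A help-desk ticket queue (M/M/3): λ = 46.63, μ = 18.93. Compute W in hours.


a = 2.4633; ρ = 0.8211; P₀ = 0.048968
Lq = P₀·a^c·ρ/(c!(1−ρ)²) = 3.12937
Wq = Lq/λ = 3.12937/46.63 = 0.06711 hr
W = Wq + 1/μ = 0.06711 + 0.05283 = 0.11994 hr

Final: 0.11994 hr


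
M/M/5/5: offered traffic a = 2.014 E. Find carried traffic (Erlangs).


B(5,2.014) = 0.037491 (Erlang-B)
Carried load = a(1 − B) = 2.014·(1 − 0.037491) = 2.014·0.962509 = 1.9385 E

Final: 1.9385 Erlangs


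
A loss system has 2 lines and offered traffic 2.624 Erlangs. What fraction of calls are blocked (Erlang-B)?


B(c,a) = (a^c/c!) / Σ_{k=0}^{c} a^k/k!
a^2/2! = 3.442688
Σ terms (k=0..2): 1.00000 + 2.62400 + 3.44269 = 7.066688
B = 3.442688/7.066688 = 0.487171

Final: 0.487171


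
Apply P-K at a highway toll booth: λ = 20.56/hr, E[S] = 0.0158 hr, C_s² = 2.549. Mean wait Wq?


ρ = λ·E[S] = 20.56·0.0158 = 0.3248
E[S²] = E[S]²(1+C_s²) = 0.0158²·(1+2.549) = 0.0008860
Wq = λ·E[S²]/(2(1−ρ)) = 20.56·0.0008860/(2·0.6752) = 0.01349 hr

Final: 0.01349 hr


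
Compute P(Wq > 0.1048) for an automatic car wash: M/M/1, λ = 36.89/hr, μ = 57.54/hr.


ρ = 36.89/57.54 = 0.6411
P(Wq > t) = ρ·e^{−(μ−λ)t} = 0.6411·e^{−2.1641}
= 0.6411·0.114851 = 0.073633

Final: 0.073633


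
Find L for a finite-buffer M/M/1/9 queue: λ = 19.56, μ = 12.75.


ρ = 19.56/12.75 = 1.5341
L = ρ[1 − (K+1)ρ^K + Kρ^(K+1)] / [(1−ρ)(1−ρ^(K+1))]
Numerator: 1.5341·(1 − 10·47.068243 + 9·72.208223) = 276.435070
Denominator: (-0.5341)·(-71.208223) = 38.033568
L = 276.435070/38.033568 = 7.2682

Final: 7.2682


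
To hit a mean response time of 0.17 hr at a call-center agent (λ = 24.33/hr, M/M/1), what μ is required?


W = 1/(μ−λ) ⇒ μ − λ = 1/W = 1/0.17 = 5.8824
μ = λ + 1/W = 24.33 + 5.8824 = 30.2124 per hr

Final: 30.2124 /hr


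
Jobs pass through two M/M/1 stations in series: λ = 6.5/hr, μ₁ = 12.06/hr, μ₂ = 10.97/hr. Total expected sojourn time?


Each node sees arrival rate λ = 6.5/hr (tandem ⇒ throughput preserved).
W₁ = 1/(μ₁−λ) = 1/(12.06−6.5) = 0.17986 hr
W₂ = 1/(μ₂−λ) = 1/(10.97−6.5) = 0.22371 hr
W_total = W₁ + W₂ = 0.17986 + 0.22371 = 0.40357 hr

Final: 0.40357 hr


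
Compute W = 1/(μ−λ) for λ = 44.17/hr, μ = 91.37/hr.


W = 1/(μ−λ) = 1/(91.37 − 44.17) = 1/47.20 = 0.02119 hr

Final: 0.02119 hr


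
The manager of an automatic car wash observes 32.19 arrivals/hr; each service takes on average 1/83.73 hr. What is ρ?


ρ = λ/μ = 32.19/83.73 = 0.3845

Final: 0.3845


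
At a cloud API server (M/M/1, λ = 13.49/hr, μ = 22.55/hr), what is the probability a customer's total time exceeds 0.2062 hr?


W ~ Exponential(μ−λ) for M/M/1.
μ − λ = 22.55 − 13.49 = 9.0600
P(W > t) = e^{−(μ−λ)t} = e^{−1.8682} = 0.154406

Final: 0.154406


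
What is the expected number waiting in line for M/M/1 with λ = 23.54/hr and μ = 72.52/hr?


ρ = 23.54/72.52 = 0.3246
Lq = ρ²/(1−ρ) = 0.1054/0.6754 = 0.1560

Final: 0.1560


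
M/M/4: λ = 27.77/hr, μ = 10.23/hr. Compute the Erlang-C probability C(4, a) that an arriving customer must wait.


a = λ/μ = 2.7146; ρ = a/4 = 0.6786
P₀ = 0.056264 (from M/M/c formula)
C(c,a) = [a^c/(c!(1−ρ))]·P₀ = [54.30014/(24·0.3214)]·0.056264
= 7.04044·0.056264 = 0.396124

Final: 0.396124


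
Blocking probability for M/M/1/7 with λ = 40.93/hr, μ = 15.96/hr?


ρ = λ/μ = 40.93/15.96 = 2.5645
P_K = (1−ρ)ρ^K/(1−ρ^(K+1)) = (-1.5645·729.561661)/(1 − 1870.987392)
= -1141.425731/-1869.987392 = 0.610392

Final: 0.610392


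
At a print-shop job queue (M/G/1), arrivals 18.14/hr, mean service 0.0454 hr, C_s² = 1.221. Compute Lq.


ρ = λ·E[S] = 18.14·0.0454 = 0.8236
Lq = ρ²(1+C_s²)/(2(1−ρ)) = 0.6782·(1+1.221)/(2·0.1764)
= 0.6782·2.2210/0.3529 = 4.26872

Final: 4.26872


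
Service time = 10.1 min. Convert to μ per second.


μ = 1/(service time) in consistent units.
1 second = 0.0166667 min, so μ = 0.0166667/10.1 = 0.001650 per second

Final: 0.001650 /sec


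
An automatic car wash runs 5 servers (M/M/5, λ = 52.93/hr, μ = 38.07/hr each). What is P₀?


a = λ/μ = 52.93/38.07 = 1.3903; ρ = a/c = 0.2781
Σ_{k=0}^{4} a^k/k! (terms k=0..4) = 1.00000 + 1.39033 + 0.96651 + 0.44793 + 0.15569 = 3.96046
Tail: a^5/(5!(1−ρ)) = 5.19511/(120·0.7219) = 0.05997
P₀ = 1/(3.96046 + 0.05997) = 1/4.02043 = 0.248729

Final: 0.248729


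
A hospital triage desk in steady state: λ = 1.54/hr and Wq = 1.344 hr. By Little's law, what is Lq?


Lq = λWq = 1.54·1.344 = 2.0698

Final: 2.0698


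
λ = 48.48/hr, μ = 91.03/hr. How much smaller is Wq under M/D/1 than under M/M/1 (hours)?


ρ = 48.48/91.03 = 0.5326
Wq(M/M/1) = ρ/(μ−λ) = 0.5326/42.55 = 0.01252 hr
Wq(M/D/1) = ρ/(2(μ−λ)) = 0.006258 hr
Savings = 0.01252 − 0.006258 = 0.006258 hr

Final: 0.006258 hr


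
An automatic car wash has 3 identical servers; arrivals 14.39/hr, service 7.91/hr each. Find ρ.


ρ = λ/(cμ) = 14.39/(3·7.91) = 14.39/23.73 = 0.6064

Final: 0.6064


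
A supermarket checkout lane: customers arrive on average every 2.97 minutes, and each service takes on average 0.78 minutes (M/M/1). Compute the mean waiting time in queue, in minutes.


λ = 60/2.97 = 20.2020 /hr
μ = 60/0.78 = 76.9231 /hr
ρ = λ/μ = 20.2020/76.9231 = 0.2626
Wq = ρ/(μ−λ) = 0.2626/(76.9231−20.2020) = 0.004630 hr
In minutes: 0.004630·60 = 0.2778 min

Final: 0.2778 min


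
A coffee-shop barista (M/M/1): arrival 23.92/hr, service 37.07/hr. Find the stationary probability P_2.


ρ = 23.92/37.07 = 0.6453
P_n = (1−ρ)·ρ^n = (1 − 0.6453)·0.6453^2 = 0.3547·0.416368 = 0.147700

Final: 0.147700


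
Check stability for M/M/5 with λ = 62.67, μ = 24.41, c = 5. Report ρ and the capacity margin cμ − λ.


Total capacity cμ = 5·24.41 = 122.05/hr
ρ = λ/(cμ) = 62.67/122.05 = 0.5135
Stable ⇔ ρ < 1: YES
Spare capacity = cμ − λ = 122.05 − 62.67 = 59.38/hr

Final: ρ = 0.5135; stable; margin = 59.38/hr


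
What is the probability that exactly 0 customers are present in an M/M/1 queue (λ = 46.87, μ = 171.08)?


ρ = 46.87/171.08 = 0.2740
P_n = (1−ρ)·ρ^n = (1 − 0.2740)·0.2740^0 = 0.7260·1.000000 = 0.726035

Final: 0.726035


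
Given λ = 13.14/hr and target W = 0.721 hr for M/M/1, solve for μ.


W = 1/(μ−λ) ⇒ μ − λ = 1/W = 1/0.721 = 1.3870
μ = λ + 1/W = 13.14 + 1.3870 = 14.5270 per hr

Final: 14.5270 /hr


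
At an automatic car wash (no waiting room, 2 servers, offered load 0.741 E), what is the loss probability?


B(c,a) = (a^c/c!) / Σ_{k=0}^{c} a^k/k!
a^2/2! = 0.274541
Σ terms (k=0..2): 1.00000 + 0.74100 + 0.27454 = 2.015541
B = 0.274541/2.015541 = 0.136212

Final: 0.136212


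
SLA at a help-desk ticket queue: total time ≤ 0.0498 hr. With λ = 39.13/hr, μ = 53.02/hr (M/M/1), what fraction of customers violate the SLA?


W ~ Exponential(μ−λ) for M/M/1.
μ − λ = 53.02 − 39.13 = 13.8900
P(W > t) = e^{−(μ−λ)t} = e^{−0.6917} = 0.500713

Final: 0.500713


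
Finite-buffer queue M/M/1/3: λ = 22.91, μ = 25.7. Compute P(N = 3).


ρ = λ/μ = 22.91/25.7 = 0.8914
P_K = (1−ρ)ρ^K/(1−ρ^(K+1)) = (0.1086·0.708396)/(1 − 0.631492)
= 0.076904/0.368508 = 0.208689

Final: 0.208689


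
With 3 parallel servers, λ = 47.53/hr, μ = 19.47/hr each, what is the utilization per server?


ρ = λ/(cμ) = 47.53/(3·19.47) = 47.53/58.41 = 0.8137

Final: 0.8137


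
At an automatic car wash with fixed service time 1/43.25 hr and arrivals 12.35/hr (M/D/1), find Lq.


ρ = 12.35/43.25 = 0.2855
M/D/1: Lq = ρ²/(2(1−ρ)) = 0.08154/(2·0.7145) = 0.05706

Final: 0.05706


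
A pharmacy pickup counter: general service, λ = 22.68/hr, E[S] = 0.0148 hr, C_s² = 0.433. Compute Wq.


ρ = λ·E[S] = 22.68·0.0148 = 0.3357
E[S²] = E[S]²(1+C_s²) = 0.0148²·(1+0.433) = 0.0003139
Wq = λ·E[S²]/(2(1−ρ)) = 22.68·0.0003139/(2·0.6643) = 0.005358 hr

Final: 0.005358 hr


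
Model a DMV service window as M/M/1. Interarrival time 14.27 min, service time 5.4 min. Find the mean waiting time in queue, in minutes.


λ = 60/14.27 = 4.2046 /hr
μ = 60/5.4 = 11.1111 /hr
ρ = λ/μ = 4.2046/11.1111 = 0.3784
Wq = ρ/(μ−λ) = 0.3784/(11.1111−4.2046) = 0.05479 hr
In minutes: 0.05479·60 = 3.287 min

Final: 3.287 min


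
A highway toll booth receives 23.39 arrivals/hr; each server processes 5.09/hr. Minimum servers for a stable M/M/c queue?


Stability requires cμ > λ ⇔ c > λ/μ.
λ/μ = 23.39/5.09 = 4.5953
Minimum integer c = ⌊4.5953⌋ + 1 = 5
Check: 5·5.09 = 25.45 > 23.39, while 4·5.09 = 20.36 ≤ 23.39

Final: 5 servers


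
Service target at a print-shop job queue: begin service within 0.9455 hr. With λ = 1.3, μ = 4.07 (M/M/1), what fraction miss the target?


ρ = 1.3/4.07 = 0.3194
P(Wq > t) = ρ·e^{−(μ−λ)t} = 0.3194·e^{−2.6190}
= 0.3194·0.072873 = 0.023276

Final: 0.023276


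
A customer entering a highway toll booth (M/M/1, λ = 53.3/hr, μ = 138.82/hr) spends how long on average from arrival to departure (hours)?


W = 1/(μ−λ) = 1/(138.82 − 53.3) = 1/85.52 = 0.01169 hr

Final: 0.01169 hr


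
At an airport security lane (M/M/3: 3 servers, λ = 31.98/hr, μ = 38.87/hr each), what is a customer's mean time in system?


a = 0.8227; ρ = 0.2742; P₀ = 0.436855
Lq = P₀·a^c·ρ/(c!(1−ρ)²) = 0.02111
Wq = Lq/λ = 0.02111/31.98 = 0.0006602 hr
W = Wq + 1/μ = 0.0006602 + 0.02573 = 0.02639 hr

Final: 0.02639 hr


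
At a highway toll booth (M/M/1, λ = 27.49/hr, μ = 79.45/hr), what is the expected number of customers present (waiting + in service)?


ρ = λ/μ = 27.49/79.45 = 0.3460
L = ρ/(1−ρ) = 0.3460/(1 − 0.3460) = 0.3460/0.6540 = 0.5291

Final: 0.5291


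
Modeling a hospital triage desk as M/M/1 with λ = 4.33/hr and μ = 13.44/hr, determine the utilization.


ρ = λ/μ = 4.33/13.44 = 0.3222

Final: 0.3222


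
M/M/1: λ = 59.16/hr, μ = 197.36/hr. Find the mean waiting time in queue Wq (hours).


ρ = 59.16/197.36 = 0.2998
Wq = ρ/(μ−λ) = 0.2998/(197.36 − 59.16) = 0.2998/138.20 = 0.002169 hr

Final: 0.002169 hr


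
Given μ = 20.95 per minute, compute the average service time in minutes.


Mean service time = 1/μ = 1/20.95 minute = 0.04773 minute
In minutes: 0.04773 × 1 = 0.04773 min

Final: 0.04773 min


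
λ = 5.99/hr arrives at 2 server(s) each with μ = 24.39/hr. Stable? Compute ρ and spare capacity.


Total capacity cμ = 2·24.39 = 48.78/hr
ρ = λ/(cμ) = 5.99/48.78 = 0.1228
Stable ⇔ ρ < 1: YES
Spare capacity = cμ − λ = 48.78 − 5.99 = 42.79/hr

Final: ρ = 0.1228; stable; margin = 42.79/hr


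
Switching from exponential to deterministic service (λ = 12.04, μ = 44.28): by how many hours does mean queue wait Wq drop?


ρ = 12.04/44.28 = 0.2719
Wq(M/M/1) = ρ/(μ−λ) = 0.2719/32.24 = 0.008434 hr
Wq(M/D/1) = ρ/(2(μ−λ)) = 0.004217 hr
Savings = 0.008434 − 0.004217 = 0.004217 hr

Final: 0.004217 hr


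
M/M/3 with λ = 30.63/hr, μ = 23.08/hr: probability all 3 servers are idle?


a = λ/μ = 30.63/23.08 = 1.3271; ρ = a/c = 0.4424
Σ_{k=0}^{2} a^k/k! (terms k=0..2) = 1.00000 + 1.32712 + 0.88063 = 3.20775
Tail: a^3/(3!(1−ρ)) = 2.33740/(6·0.5576) = 0.69862
P₀ = 1/(3.20775 + 0.69862) = 1/3.90637 = 0.255992

Final: 0.255992


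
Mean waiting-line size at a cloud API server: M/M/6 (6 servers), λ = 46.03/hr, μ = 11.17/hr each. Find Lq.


a = λ/μ = 4.1209; ρ = a/6 = 0.6868
P₀ = 0.014512
Lq = P₀·a^c·ρ / (c!·(1−ρ)²) = 0.014512·4896.96287·0.6868/(720·0.09809)
= 0.69109

Final: 0.69109


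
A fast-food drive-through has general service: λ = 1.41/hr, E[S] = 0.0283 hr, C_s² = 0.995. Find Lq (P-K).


ρ = λ·E[S] = 1.41·0.0283 = 0.03990
Lq = ρ²(1+C_s²)/(2(1−ρ)) = 0.001592·(1+0.995)/(2·0.9601)
= 0.001592·1.9950/1.9202 = 0.001654

Final: 0.001654


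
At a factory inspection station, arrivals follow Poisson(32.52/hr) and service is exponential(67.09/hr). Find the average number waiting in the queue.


ρ = 32.52/67.09 = 0.4847
Lq = ρ²/(1−ρ) = 0.2350/0.5153 = 0.4560

Final: 0.4560


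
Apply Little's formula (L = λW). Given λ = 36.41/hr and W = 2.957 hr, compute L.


L = λW = 36.41·2.957 = 107.6644

Final: 107.6644


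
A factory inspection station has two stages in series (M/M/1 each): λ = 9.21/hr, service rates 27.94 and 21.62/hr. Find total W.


Each node sees arrival rate λ = 9.21/hr (tandem ⇒ throughput preserved).
W₁ = 1/(μ₁−λ) = 1/(27.94−9.21) = 0.05339 hr
W₂ = 1/(μ₂−λ) = 1/(21.62−9.21) = 0.08058 hr
W_total = W₁ + W₂ = 0.05339 + 0.08058 = 0.13397 hr

Final: 0.13397 hr


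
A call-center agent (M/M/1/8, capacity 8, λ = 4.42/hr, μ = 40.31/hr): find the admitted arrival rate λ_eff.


ρ = 0.1097; P_K = (1−ρ)ρ^8/(1−ρ^9) = 0.00000001861
λ_eff = λ(1 − P_K) = 4.42·(1 − 0.00000001861) = 4.42·1.000000 = 4.4200 /hr

Final: 4.4200 /hr


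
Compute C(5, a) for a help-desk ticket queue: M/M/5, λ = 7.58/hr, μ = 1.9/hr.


a = λ/μ = 3.9895; ρ = a/5 = 0.7979
P₀ = 0.013201 (from M/M/c formula)
C(c,a) = [a^c/(c!(1−ρ))]·P₀ = [1010.59704/(120·0.2021)]·0.013201
= 41.66958·0.013201 = 0.550061

Final: 0.550061


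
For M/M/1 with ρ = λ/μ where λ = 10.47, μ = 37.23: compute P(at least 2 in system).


ρ = 10.47/37.23 = 0.2812
P(N ≥ n) = ρ^n = 0.2812^2 = 0.079087

Final: 0.079087


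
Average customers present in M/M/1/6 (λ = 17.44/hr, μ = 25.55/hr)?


ρ = 17.44/25.55 = 0.6826
L = ρ[1 − (K+1)ρ^K + Kρ^(K+1)] / [(1−ρ)(1−ρ^(K+1))]
Numerator: 0.6826·(1 − 7·0.101142 + 6·0.069038) = 0.482062
Denominator: (0.3174)·(0.930962) = 0.295503
L = 0.482062/0.295503 = 1.6313

Final: 1.6313


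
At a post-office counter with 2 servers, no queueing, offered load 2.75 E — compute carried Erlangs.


B(2,2.75) = 0.502075 (Erlang-B)
Carried load = a(1 − B) = 2.75·(1 − 0.502075) = 2.75·0.497925 = 1.3693 E

Final: 1.3693 Erlangs


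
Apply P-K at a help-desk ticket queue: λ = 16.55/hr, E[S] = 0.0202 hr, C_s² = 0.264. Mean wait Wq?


ρ = λ·E[S] = 16.55·0.0202 = 0.3343
E[S²] = E[S]²(1+C_s²) = 0.0202²·(1+0.264) = 0.0005158
Wq = λ·E[S²]/(2(1−ρ)) = 16.55·0.0005158/(2·0.6657) = 0.006411 hr

Final: 0.006411 hr


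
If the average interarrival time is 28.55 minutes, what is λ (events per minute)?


λ = 1/(interarrival time) in consistent units.
1 minute = 1 min, so λ = 1/28.55 = 0.03503 per minute

Final: 0.03503 /min


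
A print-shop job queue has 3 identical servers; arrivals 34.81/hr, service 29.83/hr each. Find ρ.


ρ = λ/(cμ) = 34.81/(3·29.83) = 34.81/89.49 = 0.3890

Final: 0.3890


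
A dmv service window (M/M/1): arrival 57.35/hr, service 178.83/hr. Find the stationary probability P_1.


ρ = 57.35/178.83 = 0.3207
P_n = (1−ρ)·ρ^n = (1 − 0.3207)·0.3207^1 = 0.6793·0.320696 = 0.217850

Final: 0.217850


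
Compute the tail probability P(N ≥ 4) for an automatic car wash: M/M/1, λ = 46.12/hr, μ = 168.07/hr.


ρ = 46.12/168.07 = 0.2744
P(N ≥ n) = ρ^n = 0.2744^4 = 0.005670

Final: 0.005670


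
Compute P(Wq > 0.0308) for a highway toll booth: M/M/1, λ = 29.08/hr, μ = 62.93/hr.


ρ = 29.08/62.93 = 0.4621
P(Wq > t) = ρ·e^{−(μ−λ)t} = 0.4621·e^{−1.0426}
= 0.4621·0.352544 = 0.162911

Final: 0.162911


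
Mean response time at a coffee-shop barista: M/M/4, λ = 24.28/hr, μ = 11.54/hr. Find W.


a = 2.1040; ρ = 0.5260; P₀ = 0.116384
Lq = P₀·a^c·ρ/(c!(1−ρ)²) = 0.22247
Wq = Lq/λ = 0.22247/24.28 = 0.009163 hr
W = Wq + 1/μ = 0.009163 + 0.08666 = 0.09582 hr

Final: 0.09582 hr


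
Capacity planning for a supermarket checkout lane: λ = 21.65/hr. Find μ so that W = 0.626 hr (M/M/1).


W = 1/(μ−λ) ⇒ μ − λ = 1/W = 1/0.626 = 1.5974
μ = λ + 1/W = 21.65 + 1.5974 = 23.2474 per hr

Final: 23.2474 /hr


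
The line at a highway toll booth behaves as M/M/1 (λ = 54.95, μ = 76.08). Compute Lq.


ρ = 54.95/76.08 = 0.7223
Lq = ρ²/(1−ρ) = 0.5217/0.2777 = 1.8783

Final: 1.8783


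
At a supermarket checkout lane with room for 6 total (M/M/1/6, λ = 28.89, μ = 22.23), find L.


ρ = 28.89/22.23 = 1.2996
L = ρ[1 − (K+1)ρ^K + Kρ^(K+1)] / [(1−ρ)(1−ρ^(K+1))]
Numerator: 1.2996·(1 − 7·4.817797 + 6·6.261185) = 6.293334
Denominator: (-0.2996)·(-5.261185) = 1.576226
L = 6.293334/1.576226 = 3.9927

Final: 3.9927


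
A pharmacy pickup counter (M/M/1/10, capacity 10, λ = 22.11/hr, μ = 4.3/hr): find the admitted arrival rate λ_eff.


ρ = 5.1419; P_K = (1−ρ)ρ^10/(1−ρ^11) = 0.805518
λ_eff = λ(1 − P_K) = 22.11·(1 − 0.805518) = 22.11·0.194482 = 4.3000 /hr

Final: 4.3000 /hr


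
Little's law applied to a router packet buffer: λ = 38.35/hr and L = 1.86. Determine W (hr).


W = L/λ = 1.86/38.35 = 0.04850 hr

Final: 0.04850 hr


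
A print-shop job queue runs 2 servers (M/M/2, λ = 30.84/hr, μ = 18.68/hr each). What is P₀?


a = λ/μ = 30.84/18.68 = 1.6510; ρ = a/c = 0.8255
Σ_{k=0}^{1} a^k/k! (terms k=0..1) = 1.00000 + 1.65096 = 2.65096
Tail: a^2/(2!(1−ρ)) = 2.72568/(2·0.1745) = 7.80916
P₀ = 1/(2.65096 + 7.80916) = 1/10.46012 = 0.095601

Final: 0.095601


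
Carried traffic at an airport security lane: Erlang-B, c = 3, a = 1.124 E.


B(3,1.124) = 0.079092 (Erlang-B)
Carried load = a(1 − B) = 1.124·(1 − 0.079092) = 1.124·0.920908 = 1.0351 E

Final: 1.0351 Erlangs


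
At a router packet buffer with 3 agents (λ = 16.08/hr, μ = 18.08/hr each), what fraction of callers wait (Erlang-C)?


a = λ/μ = 0.8894; ρ = a/3 = 0.2965
P₀ = 0.407908 (from M/M/c formula)
C(c,a) = [a^c/(c!(1−ρ))]·P₀ = [0.70350/(6·0.7035)]·0.407908
= 0.16666·0.407908 = 0.067981

Final: 0.067981


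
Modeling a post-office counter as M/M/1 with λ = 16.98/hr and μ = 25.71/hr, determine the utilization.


ρ = λ/μ = 16.98/25.71 = 0.6604

Final: 0.6604


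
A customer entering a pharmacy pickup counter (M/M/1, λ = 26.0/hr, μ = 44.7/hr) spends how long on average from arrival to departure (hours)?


W = 1/(μ−λ) = 1/(44.7 − 26.0) = 1/18.70 = 0.05348 hr

Final: 0.05348 hr


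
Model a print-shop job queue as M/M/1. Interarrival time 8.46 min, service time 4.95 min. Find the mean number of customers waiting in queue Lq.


λ = 60/8.46 = 7.0922 /hr
μ = 60/4.95 = 12.1212 /hr
ρ = λ/μ = 7.0922/12.1212 = 0.5851
Lq = ρ²/(1−ρ) = 0.3423/0.4149 = 0.8252

Final: 0.8252


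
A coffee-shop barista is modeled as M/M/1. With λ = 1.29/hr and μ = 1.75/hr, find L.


ρ = λ/μ = 1.29/1.75 = 0.7371
L = ρ/(1−ρ) = 0.7371/(1 − 0.7371) = 0.7371/0.2629 = 2.8043

Final: 2.8043


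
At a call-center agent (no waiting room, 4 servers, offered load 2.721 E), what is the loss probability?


B(c,a) = (a^c/c!) / Σ_{k=0}^{c} a^k/k!
a^4/4! = 2.284036
Σ terms (k=0..4): 1.00000 + 2.72100 + 3.70192 + 3.35764 + 2.28404 = 13.064598
B = 2.284036/13.064598 = 0.174826

Final: 0.174826


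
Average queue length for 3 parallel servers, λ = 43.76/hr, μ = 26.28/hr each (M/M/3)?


a = λ/μ = 1.6651; ρ = a/3 = 0.5550
P₀ = 0.172984
Lq = P₀·a^c·ρ / (c!·(1−ρ)²) = 0.172984·4.61696·0.5550/(6·0.19798)
= 0.37318

Final: 0.37318


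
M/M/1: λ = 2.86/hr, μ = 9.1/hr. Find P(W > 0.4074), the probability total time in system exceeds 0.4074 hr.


W ~ Exponential(μ−λ) for M/M/1.
μ − λ = 9.1 − 2.86 = 6.2400
P(W > t) = e^{−(μ−λ)t} = e^{−2.5422} = 0.078695

Final: 0.078695


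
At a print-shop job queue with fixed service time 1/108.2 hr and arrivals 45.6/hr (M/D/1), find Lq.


ρ = 45.6/108.2 = 0.4214
M/D/1: Lq = ρ²/(2(1−ρ)) = 0.1776/(2·0.5786) = 0.15350

Final: 0.15350


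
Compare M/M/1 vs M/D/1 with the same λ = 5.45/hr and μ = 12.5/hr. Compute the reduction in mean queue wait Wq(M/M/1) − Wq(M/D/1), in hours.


ρ = 5.45/12.5 = 0.4360
Wq(M/M/1) = ρ/(μ−λ) = 0.4360/7.05 = 0.06184 hr
Wq(M/D/1) = ρ/(2(μ−λ)) = 0.03092 hr
Savings = 0.06184 − 0.03092 = 0.03092 hr

Final: 0.03092 hr


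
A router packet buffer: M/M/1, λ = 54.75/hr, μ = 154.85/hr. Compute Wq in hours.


ρ = 54.75/154.85 = 0.3536
Wq = ρ/(μ−λ) = 0.3536/(154.85 − 54.75) = 0.3536/100.10 = 0.003532 hr

Final: 0.003532 hr


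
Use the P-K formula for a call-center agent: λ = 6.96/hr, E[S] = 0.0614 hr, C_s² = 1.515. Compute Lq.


ρ = λ·E[S] = 6.96·0.0614 = 0.4273
Lq = ρ²(1+C_s²)/(2(1−ρ)) = 0.1826·(1+1.515)/(2·0.5727)
= 0.1826·2.5150/1.1453 = 0.40102

Final: 0.40102


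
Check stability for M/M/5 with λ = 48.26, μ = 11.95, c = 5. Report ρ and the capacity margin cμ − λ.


Total capacity cμ = 5·11.95 = 59.75/hr
ρ = λ/(cμ) = 48.26/59.75 = 0.8077
Stable ⇔ ρ < 1: YES
Spare capacity = cμ − λ = 59.75 − 48.26 = 11.49/hr

Final: ρ = 0.8077; stable; margin = 11.49/hr


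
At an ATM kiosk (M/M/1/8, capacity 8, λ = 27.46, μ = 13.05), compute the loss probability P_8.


ρ = λ/μ = 27.46/13.05 = 2.1042
P_K = (1−ρ)ρ^K/(1−ρ^(K+1)) = (-1.1042·384.344057)/(1 − 808.742360)
= -424.398303/-807.742360 = 0.525413

Final: 0.525413


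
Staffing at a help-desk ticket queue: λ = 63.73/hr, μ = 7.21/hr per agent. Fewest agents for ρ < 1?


Stability requires cμ > λ ⇔ c > λ/μ.
λ/μ = 63.73/7.21 = 8.8391
Minimum integer c = ⌊8.8391⌋ + 1 = 9
Check: 9·7.21 = 64.89 > 63.73, while 8·7.21 = 57.68 ≤ 63.73

Final: 9 servers


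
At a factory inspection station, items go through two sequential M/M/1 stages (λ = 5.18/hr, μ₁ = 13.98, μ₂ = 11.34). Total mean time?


Each node sees arrival rate λ = 5.18/hr (tandem ⇒ throughput preserved).
W₁ = 1/(μ₁−λ) = 1/(13.98−5.18) = 0.11364 hr
W₂ = 1/(μ₂−λ) = 1/(11.34−5.18) = 0.16234 hr
W_total = W₁ + W₂ = 0.11364 + 0.16234 = 0.27597 hr

Final: 0.27597 hr


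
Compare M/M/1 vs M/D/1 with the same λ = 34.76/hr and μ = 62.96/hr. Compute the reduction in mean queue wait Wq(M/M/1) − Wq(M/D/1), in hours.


ρ = 34.76/62.96 = 0.5521
Wq(M/M/1) = ρ/(μ−λ) = 0.5521/28.20 = 0.01958 hr
Wq(M/D/1) = ρ/(2(μ−λ)) = 0.009789 hr
Savings = 0.01958 − 0.009789 = 0.009789 hr

Final: 0.009789 hr


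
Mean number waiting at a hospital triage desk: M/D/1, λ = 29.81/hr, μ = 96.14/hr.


ρ = 29.81/96.14 = 0.3101
M/D/1: Lq = ρ²/(2(1−ρ)) = 0.09614/(2·0.6899) = 0.06968

Final: 0.06968


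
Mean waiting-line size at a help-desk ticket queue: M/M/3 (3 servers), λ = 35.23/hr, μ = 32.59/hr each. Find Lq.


a = λ/μ = 1.0810; ρ = a/3 = 0.3603
P₀ = 0.333953
Lq = P₀·a^c·ρ / (c!·(1−ρ)²) = 0.333953·1.26324·0.3603/(6·0.40917)
= 0.06192

Final: 0.06192


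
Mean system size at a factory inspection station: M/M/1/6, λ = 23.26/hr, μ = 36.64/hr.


ρ = 23.26/36.64 = 0.6348
L = ρ[1 − (K+1)ρ^K + Kρ^(K+1)] / [(1−ρ)(1−ρ^(K+1))]
Numerator: 0.6348·(1 − 7·0.065452 + 6·0.041551) = 0.502235
Denominator: (0.3652)·(0.958449) = 0.350001
L = 0.502235/0.350001 = 1.4350

Final: 1.4350


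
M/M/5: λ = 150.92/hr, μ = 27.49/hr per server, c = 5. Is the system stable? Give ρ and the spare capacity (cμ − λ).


Total capacity cμ = 5·27.49 = 137.45/hr
ρ = λ/(cμ) = 150.92/137.45 = 1.0980
Stable ⇔ ρ < 1: NO
Spare capacity = cμ − λ = 137.45 − 150.92 = -13.47/hr

Final: ρ = 1.0980; unstable; margin = -13.47/hr


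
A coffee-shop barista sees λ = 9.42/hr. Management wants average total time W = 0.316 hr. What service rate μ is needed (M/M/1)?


W = 1/(μ−λ) ⇒ μ − λ = 1/W = 1/0.316 = 3.1646
μ = λ + 1/W = 9.42 + 3.1646 = 12.5846 per hr

Final: 12.5846 /hr


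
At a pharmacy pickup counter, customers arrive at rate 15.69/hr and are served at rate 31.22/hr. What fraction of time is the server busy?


ρ = λ/μ = 15.69/31.22 = 0.5026

Final: 0.5026


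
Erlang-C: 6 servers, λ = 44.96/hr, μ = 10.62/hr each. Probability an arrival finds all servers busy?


a = λ/μ = 4.2335; ρ = a/6 = 0.7056
P₀ = 0.012704 (from M/M/c formula)
C(c,a) = [a^c/(c!(1−ρ))]·P₀ = [5757.19202/(720·0.2944)]·0.012704
= 27.15946·0.012704 = 0.345026

Final: 0.345026


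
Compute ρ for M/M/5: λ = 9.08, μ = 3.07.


ρ = λ/(cμ) = 9.08/(5·3.07) = 9.08/15.35 = 0.5915

Final: 0.5915


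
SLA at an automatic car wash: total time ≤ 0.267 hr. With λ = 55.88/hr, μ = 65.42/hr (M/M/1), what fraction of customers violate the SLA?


W ~ Exponential(μ−λ) for M/M/1.
μ − λ = 65.42 − 55.88 = 9.5400
P(W > t) = e^{−(μ−λ)t} = e^{−2.5472} = 0.078302

Final: 0.078302


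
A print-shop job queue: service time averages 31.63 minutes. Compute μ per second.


μ = 1/(service time) in consistent units.
1 second = 0.0166667 min, so μ = 0.0166667/31.63 = 0.0005269 per second

Final: 0.0005269 /sec


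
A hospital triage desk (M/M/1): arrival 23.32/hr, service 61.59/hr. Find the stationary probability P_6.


ρ = 23.32/61.59 = 0.3786
P_n = (1−ρ)·ρ^n = (1 − 0.3786)·0.3786^6 = 0.6214·0.002947 = 0.001831

Final: 0.001831


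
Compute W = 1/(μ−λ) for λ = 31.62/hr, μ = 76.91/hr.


W = 1/(μ−λ) = 1/(76.91 − 31.62) = 1/45.29 = 0.02208 hr

Final: 0.02208 hr


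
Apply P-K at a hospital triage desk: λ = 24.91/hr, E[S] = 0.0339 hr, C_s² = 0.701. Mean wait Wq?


ρ = λ·E[S] = 24.91·0.0339 = 0.8444
E[S²] = E[S]²(1+C_s²) = 0.0339²·(1+0.701) = 0.001955
Wq = λ·E[S²]/(2(1−ρ)) = 24.91·0.001955/(2·0.1556) = 0.15652 hr

Final: 0.15652 hr


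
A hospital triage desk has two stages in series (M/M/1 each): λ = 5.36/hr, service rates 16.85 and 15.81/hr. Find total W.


Each node sees arrival rate λ = 5.36/hr (tandem ⇒ throughput preserved).
W₁ = 1/(μ₁−λ) = 1/(16.85−5.36) = 0.08703 hr
W₂ = 1/(μ₂−λ) = 1/(15.81−5.36) = 0.09569 hr
W_total = W₁ + W₂ = 0.08703 + 0.09569 = 0.18273 hr

Final: 0.18273 hr


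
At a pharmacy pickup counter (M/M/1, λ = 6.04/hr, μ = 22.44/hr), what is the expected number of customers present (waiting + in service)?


ρ = λ/μ = 6.04/22.44 = 0.2692
L = ρ/(1−ρ) = 0.2692/(1 − 0.2692) = 0.2692/0.7308 = 0.3683

Final: 0.3683


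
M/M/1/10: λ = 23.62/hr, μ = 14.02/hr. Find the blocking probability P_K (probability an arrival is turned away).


ρ = λ/μ = 23.62/14.02 = 1.6847
P_K = (1−ρ)ρ^K/(1−ρ^(K+1)) = (-0.6847·184.212373)/(1 − 310.349233)
= -126.136860/-309.349233 = 0.407749

Final: 0.407749


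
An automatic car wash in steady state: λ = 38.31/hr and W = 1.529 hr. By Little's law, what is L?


L = λW = 38.31·1.529 = 58.5760

Final: 58.5760


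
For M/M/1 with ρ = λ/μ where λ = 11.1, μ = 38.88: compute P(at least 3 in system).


ρ = 11.1/38.88 = 0.2855
P(N ≥ n) = ρ^n = 0.2855^3 = 0.023270

Final: 0.023270


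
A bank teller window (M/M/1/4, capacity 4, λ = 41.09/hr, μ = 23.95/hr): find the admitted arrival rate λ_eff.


ρ = 1.7157; P_K = (1−ρ)ρ^4/(1−ρ^5) = 0.447219
λ_eff = λ(1 − P_K) = 41.09·(1 − 0.447219) = 41.09·0.552781 = 22.7138 /hr

Final: 22.7138 /hr


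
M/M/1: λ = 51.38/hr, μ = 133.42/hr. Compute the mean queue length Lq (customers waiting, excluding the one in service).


ρ = 51.38/133.42 = 0.3851
Lq = ρ²/(1−ρ) = 0.1483/0.6149 = 0.2412

Final: 0.2412


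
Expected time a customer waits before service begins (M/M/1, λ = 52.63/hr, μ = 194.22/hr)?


ρ = 52.63/194.22 = 0.2710
Wq = ρ/(μ−λ) = 0.2710/(194.22 − 52.63) = 0.2710/141.59 = 0.001914 hr

Final: 0.001914 hr


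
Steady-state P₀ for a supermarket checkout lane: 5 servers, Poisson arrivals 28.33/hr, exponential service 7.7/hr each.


a = λ/μ = 28.33/7.7 = 3.6792; ρ = a/c = 0.7358
Σ_{k=0}^{4} a^k/k! (terms k=0..4) = 1.00000 + 3.67922 + 6.76833 + 8.30073 + 7.63505 = 27.38334
Tail: a^5/(5!(1−ρ)) = 674.18525/(120·0.2642) = 21.26854
P₀ = 1/(27.38334 + 21.26854) = 1/48.65188 = 0.020554

Final: 0.020554


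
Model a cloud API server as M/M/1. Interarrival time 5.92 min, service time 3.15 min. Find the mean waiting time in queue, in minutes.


λ = 60/5.92 = 10.1351 /hr
μ = 60/3.15 = 19.0476 /hr
ρ = λ/μ = 10.1351/19.0476 = 0.5321
Wq = ρ/(μ−λ) = 0.5321/(19.0476−10.1351) = 0.05970 hr
In minutes: 0.05970·60 = 3.582 min

Final: 3.582 min


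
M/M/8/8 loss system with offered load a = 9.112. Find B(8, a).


B(c,a) = (a^c/c!) / Σ_{k=0}^{c} a^k/k!
a^8/8! = 1178.661682
Σ terms (k=0..8): 1.00000 + 9.11200 + 41.51427 + 126.09268 + 287.23913 + 523.46459 + 794.96822 + 1034.82149 + 1178.66168 = 3996.874076
B = 1178.661682/3996.874076 = 0.294896

Final: 0.294896


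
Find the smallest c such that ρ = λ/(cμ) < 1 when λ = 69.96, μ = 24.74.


Stability requires cμ > λ ⇔ c > λ/μ.
λ/μ = 69.96/24.74 = 2.8278
Minimum integer c = ⌊2.8278⌋ + 1 = 3
Check: 3·24.74 = 74.22 > 69.96, while 2·24.74 = 49.48 ≤ 69.96

Final: 3 servers


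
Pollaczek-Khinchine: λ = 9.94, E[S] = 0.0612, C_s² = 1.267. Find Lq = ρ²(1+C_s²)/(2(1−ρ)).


ρ = λ·E[S] = 9.94·0.0612 = 0.6083
Lq = ρ²(1+C_s²)/(2(1−ρ)) = 0.3701·(1+1.267)/(2·0.3917)
= 0.3701·2.2670/0.7833 = 1.07096

Final: 1.07096


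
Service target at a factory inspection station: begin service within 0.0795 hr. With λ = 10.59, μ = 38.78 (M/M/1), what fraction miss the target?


ρ = 10.59/38.78 = 0.2731
P(Wq > t) = ρ·e^{−(μ−λ)t} = 0.2731·e^{−2.2411}
= 0.2731·0.106341 = 0.029039

Final: 0.029039


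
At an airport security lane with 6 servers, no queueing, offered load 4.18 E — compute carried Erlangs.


B(6,4.18) = 0.130312 (Erlang-B)
Carried load = a(1 − B) = 4.18·(1 − 0.130312) = 4.18·0.869688 = 3.6353 E

Final: 3.6353 Erlangs


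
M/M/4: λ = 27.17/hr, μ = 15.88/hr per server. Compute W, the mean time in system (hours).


a = 1.7110; ρ = 0.4277; P₀ = 0.177514
Lq = P₀·a^c·ρ/(c!(1−ρ)²) = 0.08279
Wq = Lq/λ = 0.08279/27.17 = 0.003047 hr
W = Wq + 1/μ = 0.003047 + 0.06297 = 0.06602 hr

Final: 0.06602 hr
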